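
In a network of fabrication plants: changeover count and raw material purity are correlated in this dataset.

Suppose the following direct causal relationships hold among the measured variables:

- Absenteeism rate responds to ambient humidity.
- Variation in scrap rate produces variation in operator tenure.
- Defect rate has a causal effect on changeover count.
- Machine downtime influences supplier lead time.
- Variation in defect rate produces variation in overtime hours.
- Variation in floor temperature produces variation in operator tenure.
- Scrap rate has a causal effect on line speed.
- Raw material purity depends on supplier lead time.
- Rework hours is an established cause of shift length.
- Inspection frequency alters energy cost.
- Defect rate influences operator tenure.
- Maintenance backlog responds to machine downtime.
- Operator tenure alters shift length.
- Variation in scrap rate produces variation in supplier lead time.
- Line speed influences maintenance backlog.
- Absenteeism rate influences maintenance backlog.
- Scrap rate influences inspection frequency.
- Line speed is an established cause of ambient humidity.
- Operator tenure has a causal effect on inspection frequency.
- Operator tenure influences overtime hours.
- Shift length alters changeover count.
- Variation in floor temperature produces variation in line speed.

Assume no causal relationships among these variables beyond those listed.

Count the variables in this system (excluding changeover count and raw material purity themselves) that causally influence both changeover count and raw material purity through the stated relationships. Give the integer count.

1

The common causes are: scrap rate (to changeover count via scrap rate → operator tenure → shift length → changeover count; to raw material purity via scrap rate → supplier lead time → raw material purity).
Every other variable lacks a causal path to at least one of changeover count and raw material purity.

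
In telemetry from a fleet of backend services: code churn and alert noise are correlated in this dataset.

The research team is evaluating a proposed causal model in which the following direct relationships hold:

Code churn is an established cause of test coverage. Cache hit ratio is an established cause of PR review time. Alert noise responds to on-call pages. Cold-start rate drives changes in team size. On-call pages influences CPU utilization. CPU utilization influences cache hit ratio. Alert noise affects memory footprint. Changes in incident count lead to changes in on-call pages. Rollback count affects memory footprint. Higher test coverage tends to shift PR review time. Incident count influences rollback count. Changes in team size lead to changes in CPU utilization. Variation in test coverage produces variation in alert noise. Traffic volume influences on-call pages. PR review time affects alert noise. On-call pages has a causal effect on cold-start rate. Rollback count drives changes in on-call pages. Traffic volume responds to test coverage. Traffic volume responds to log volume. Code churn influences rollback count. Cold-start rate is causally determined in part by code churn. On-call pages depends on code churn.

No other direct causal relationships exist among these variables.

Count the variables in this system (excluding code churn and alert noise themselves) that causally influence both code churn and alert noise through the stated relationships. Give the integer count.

No listed variable has a causal path to both code churn and alert noise, so there are no common causes.

0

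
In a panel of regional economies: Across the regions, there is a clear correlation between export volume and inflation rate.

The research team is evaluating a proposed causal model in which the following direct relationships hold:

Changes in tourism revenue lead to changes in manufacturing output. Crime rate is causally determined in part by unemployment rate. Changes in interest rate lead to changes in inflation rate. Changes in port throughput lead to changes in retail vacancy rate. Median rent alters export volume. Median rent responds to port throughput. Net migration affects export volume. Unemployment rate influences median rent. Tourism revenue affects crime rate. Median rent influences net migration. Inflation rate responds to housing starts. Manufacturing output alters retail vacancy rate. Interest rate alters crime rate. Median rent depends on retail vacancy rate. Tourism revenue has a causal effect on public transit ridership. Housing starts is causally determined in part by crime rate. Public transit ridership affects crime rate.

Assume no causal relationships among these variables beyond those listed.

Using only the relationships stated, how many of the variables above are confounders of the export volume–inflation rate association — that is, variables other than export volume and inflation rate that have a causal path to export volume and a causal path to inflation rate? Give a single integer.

The common causes are: tourism revenue (to export volume via tourism revenue → manufacturing output → retail vacancy rate → median rent → export volume; to inflation rate via tourism revenue → crime rate → housing starts → inflation rate); unemployment rate (to export volume via unemployment rate → median rent → export volume; to inflation rate via unemployment rate → crime rate → housing starts → inflation rate).
Every other variable lacks a causal path to at least one of export volume and inflation rate.

2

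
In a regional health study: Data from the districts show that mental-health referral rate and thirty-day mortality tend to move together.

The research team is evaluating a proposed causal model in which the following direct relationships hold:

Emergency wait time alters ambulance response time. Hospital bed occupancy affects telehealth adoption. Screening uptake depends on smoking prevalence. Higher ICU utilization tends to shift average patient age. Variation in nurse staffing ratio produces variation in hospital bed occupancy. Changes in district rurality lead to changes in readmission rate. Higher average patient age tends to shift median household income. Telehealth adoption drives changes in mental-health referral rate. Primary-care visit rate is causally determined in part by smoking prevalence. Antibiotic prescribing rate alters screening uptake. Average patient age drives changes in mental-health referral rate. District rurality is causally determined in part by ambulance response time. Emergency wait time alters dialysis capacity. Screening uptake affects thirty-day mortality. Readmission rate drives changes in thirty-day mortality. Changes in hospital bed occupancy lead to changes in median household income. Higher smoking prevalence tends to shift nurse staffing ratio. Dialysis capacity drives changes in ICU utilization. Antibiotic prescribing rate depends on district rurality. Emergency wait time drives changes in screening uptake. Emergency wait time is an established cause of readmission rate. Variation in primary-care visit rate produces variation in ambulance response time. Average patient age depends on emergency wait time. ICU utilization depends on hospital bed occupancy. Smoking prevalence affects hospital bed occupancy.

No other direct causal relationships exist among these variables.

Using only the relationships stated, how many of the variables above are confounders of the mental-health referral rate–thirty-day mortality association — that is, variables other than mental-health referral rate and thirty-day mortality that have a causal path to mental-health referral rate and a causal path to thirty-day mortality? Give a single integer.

The common causes are: emergency wait time (to mental-health referral rate via emergency wait time → average patient age → mental-health referral rate; to thirty-day mortality via emergency wait time → readmission rate → thirty-day mortality); smoking prevalence (to mental-health referral rate via smoking prevalence → hospital bed occupancy → telehealth adoption → mental-health referral rate; to thirty-day mortality via smoking prevalence → screening uptake → thirty-day mortality).
Every other variable lacks a causal path to at least one of mental-health referral rate and thirty-day mortality.

2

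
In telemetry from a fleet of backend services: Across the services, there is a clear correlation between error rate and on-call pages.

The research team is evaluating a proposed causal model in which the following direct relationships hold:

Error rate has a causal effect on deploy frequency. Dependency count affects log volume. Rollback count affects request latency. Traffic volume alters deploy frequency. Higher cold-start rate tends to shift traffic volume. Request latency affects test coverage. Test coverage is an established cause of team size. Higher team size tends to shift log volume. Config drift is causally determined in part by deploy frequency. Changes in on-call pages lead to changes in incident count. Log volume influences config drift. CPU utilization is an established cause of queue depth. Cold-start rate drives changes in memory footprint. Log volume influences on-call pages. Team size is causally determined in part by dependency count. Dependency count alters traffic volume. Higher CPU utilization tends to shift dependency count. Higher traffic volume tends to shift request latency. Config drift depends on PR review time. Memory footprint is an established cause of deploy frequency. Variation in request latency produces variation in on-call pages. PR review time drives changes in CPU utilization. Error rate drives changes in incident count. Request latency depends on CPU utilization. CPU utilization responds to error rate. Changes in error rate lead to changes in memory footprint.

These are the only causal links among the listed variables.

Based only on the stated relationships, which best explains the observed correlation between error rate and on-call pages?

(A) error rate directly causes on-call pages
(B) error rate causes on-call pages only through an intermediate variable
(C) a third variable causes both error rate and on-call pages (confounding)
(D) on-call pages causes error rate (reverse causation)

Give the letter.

Error rate reaches on-call pages through error rate → CPU utilization → request latency → on-call pages — an indirect causal chain with no direct error rate → on-call pages link. No variable causes both error rate and on-call pages, so confounding is ruled out; the effect is mediated.

B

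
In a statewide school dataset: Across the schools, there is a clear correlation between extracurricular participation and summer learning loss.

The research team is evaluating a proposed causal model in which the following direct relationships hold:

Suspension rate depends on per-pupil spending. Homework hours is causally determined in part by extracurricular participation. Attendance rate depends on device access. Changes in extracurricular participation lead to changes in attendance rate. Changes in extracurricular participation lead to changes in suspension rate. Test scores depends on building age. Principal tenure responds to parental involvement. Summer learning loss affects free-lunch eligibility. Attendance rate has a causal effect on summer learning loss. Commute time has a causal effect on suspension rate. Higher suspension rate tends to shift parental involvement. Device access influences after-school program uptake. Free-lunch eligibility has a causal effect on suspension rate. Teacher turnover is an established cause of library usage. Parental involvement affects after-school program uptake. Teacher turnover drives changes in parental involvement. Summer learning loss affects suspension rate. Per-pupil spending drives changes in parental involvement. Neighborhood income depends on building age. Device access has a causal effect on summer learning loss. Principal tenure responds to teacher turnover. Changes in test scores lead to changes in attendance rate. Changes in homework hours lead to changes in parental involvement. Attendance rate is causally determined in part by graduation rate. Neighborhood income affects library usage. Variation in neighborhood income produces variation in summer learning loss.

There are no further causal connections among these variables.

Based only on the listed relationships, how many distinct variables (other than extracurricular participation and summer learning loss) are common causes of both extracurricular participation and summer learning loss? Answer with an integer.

0

No listed variable has a causal path to both extracurricular participation and summer learning loss, so there are no common causes.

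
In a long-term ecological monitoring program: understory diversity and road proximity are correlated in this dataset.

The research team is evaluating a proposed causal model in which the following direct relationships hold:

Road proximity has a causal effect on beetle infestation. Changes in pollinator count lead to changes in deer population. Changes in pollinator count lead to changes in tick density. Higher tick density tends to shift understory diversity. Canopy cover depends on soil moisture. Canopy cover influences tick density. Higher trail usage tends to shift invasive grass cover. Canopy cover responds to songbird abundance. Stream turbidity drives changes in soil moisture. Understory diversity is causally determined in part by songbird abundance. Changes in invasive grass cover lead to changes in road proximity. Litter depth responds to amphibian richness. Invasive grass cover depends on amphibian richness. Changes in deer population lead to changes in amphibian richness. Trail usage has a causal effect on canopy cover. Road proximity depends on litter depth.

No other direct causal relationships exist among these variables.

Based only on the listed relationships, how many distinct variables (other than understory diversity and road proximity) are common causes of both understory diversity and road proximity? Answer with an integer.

The common causes are: pollinator count (to understory diversity via pollinator count → tick density → understory diversity; to road proximity via pollinator count → deer population → amphibian richness → invasive grass cover → road proximity); trail usage (to understory diversity via trail usage → canopy cover → tick density → understory diversity; to road proximity via trail usage → invasive grass cover → road proximity).
Every other variable lacks a causal path to at least one of understory diversity and road proximity.

2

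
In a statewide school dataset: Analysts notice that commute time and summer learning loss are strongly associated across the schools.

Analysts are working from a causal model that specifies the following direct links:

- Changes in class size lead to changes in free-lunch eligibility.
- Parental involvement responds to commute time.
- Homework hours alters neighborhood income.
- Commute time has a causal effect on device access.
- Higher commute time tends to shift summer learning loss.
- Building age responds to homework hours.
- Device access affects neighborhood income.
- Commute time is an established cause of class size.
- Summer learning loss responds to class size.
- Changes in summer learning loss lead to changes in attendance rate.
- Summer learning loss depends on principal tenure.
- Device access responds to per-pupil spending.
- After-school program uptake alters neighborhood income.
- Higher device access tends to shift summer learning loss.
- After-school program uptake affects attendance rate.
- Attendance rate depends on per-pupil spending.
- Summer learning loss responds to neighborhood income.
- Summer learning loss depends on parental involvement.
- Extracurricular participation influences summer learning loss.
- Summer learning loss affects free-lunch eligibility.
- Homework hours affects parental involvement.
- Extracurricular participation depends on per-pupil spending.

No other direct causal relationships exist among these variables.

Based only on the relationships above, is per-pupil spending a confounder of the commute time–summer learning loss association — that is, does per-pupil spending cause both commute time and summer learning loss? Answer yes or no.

no

Per-pupil spending has no stated causal path to commute time. A confounder must cause both variables, so per-pupil spending does not qualify.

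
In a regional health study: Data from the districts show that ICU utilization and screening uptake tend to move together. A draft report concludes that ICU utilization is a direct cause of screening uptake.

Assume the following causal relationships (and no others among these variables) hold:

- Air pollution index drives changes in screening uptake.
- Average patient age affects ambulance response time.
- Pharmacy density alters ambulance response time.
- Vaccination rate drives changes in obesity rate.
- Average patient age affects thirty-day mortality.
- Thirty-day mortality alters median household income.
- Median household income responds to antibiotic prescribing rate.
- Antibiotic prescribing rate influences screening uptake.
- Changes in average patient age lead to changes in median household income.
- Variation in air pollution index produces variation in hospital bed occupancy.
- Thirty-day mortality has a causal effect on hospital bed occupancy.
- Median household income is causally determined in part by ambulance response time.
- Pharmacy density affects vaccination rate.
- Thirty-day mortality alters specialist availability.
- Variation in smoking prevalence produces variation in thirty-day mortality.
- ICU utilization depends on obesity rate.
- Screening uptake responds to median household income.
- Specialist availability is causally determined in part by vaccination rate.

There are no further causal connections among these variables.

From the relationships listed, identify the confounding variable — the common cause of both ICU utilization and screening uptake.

pharmacy density

Pharmacy density has a causal path to ICU utilization (pharmacy density → vaccination rate → obesity rate → ICU utilization) and a separate causal path to screening uptake (pharmacy density → ambulance response time → median household income → screening uptake), so it is a common cause of both.
No stated relationship gives ICU utilization a causal route to screening uptake, so the correlation is explained by the shared upstream cause rather than a direct effect.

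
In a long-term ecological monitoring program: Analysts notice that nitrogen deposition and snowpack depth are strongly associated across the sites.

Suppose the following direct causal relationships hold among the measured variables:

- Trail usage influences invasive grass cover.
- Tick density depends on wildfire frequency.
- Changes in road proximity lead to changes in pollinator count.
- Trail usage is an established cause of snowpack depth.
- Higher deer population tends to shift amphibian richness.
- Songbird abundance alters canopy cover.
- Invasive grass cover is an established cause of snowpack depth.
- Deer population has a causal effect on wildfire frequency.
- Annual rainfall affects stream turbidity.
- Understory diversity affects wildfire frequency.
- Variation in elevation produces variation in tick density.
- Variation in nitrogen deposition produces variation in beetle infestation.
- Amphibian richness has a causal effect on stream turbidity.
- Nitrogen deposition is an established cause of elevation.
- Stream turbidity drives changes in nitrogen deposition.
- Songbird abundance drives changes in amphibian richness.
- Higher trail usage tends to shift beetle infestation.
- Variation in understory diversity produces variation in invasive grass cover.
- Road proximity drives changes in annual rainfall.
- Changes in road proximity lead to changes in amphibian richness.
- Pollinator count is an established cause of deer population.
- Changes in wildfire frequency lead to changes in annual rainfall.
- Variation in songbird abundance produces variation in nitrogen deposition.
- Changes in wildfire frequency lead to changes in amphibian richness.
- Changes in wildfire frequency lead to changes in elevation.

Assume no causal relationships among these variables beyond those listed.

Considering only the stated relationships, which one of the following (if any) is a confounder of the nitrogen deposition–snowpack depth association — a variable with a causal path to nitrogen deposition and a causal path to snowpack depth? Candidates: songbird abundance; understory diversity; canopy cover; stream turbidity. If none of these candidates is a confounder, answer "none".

Understory diversity causes nitrogen deposition (understory diversity → wildfire frequency → annual rainfall → stream turbidity → nitrogen deposition) and also causes snowpack depth (understory diversity → invasive grass cover → snowpack depth); it is a common cause of both.
Each of the other candidates lacks a causal path to at least one of nitrogen deposition and snowpack depth, so they do not confound the relationship.

understory diversity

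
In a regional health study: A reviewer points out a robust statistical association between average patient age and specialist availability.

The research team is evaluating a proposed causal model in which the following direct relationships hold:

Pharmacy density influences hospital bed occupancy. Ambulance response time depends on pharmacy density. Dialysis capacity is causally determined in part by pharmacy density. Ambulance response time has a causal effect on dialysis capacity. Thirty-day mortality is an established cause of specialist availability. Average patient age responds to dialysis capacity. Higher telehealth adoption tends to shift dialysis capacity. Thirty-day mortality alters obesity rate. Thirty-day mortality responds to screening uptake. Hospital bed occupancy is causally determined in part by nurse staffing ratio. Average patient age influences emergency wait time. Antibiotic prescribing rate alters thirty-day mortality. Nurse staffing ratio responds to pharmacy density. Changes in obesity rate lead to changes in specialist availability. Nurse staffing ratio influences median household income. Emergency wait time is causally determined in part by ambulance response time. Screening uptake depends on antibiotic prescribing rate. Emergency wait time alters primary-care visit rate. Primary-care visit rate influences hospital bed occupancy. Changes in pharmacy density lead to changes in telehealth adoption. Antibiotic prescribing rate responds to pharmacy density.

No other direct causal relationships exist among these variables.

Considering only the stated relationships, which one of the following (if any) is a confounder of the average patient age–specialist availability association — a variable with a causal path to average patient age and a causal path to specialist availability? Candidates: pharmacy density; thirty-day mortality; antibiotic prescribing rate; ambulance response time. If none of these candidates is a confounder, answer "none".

pharmacy density

Pharmacy density causes average patient age (pharmacy density → dialysis capacity → average patient age) and also causes specialist availability (pharmacy density → antibiotic prescribing rate → thirty-day mortality → specialist availability); it is a common cause of both.
Each of the other candidates lacks a causal path to at least one of average patient age and specialist availability, so they do not confound the relationship.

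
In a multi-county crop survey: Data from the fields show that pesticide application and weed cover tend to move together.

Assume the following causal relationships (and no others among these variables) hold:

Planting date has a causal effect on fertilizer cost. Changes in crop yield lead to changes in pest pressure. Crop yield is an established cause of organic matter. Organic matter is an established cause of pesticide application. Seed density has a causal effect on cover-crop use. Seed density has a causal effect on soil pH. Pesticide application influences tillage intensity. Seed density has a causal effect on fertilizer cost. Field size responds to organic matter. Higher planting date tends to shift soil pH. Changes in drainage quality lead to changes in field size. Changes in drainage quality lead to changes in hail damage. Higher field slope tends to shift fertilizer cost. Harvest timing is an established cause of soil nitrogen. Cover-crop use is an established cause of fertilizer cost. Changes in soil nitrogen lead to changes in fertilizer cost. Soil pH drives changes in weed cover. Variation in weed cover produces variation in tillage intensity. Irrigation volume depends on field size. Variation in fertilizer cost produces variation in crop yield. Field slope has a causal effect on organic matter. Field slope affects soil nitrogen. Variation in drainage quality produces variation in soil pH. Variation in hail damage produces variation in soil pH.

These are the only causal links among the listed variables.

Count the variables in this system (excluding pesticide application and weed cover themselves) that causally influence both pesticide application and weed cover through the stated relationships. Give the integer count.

2

The common causes are: planting date (to pesticide application via planting date → fertilizer cost → crop yield → organic matter → pesticide application; to weed cover via planting date → soil pH → weed cover); seed density (to pesticide application via seed density → fertilizer cost → crop yield → organic matter → pesticide application; to weed cover via seed density → soil pH → weed cover).
Every other variable lacks a causal path to at least one of pesticide application and weed cover.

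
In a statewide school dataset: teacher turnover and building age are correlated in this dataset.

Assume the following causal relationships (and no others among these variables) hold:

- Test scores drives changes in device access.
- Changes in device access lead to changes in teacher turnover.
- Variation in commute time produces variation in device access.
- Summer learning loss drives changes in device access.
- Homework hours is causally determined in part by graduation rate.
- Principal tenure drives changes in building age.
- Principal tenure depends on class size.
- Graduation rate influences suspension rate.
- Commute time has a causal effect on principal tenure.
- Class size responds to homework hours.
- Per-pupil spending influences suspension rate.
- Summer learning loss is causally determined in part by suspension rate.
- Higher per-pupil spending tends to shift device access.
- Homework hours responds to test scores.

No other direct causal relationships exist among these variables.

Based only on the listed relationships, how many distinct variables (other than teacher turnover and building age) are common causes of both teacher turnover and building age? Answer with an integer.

3

The common causes are: commute time (to teacher turnover via commute time → device access → teacher turnover; to building age via commute time → principal tenure → building age); graduation rate (to teacher turnover via graduation rate → suspension rate → summer learning loss → device access → teacher turnover; to building age via graduation rate → homework hours → class size → principal tenure → building age); test scores (to teacher turnover via test scores → device access → teacher turnover; to building age via test scores → homework hours → class size → principal tenure → building age).
Every other variable lacks a causal path to at least one of teacher turnover and building age.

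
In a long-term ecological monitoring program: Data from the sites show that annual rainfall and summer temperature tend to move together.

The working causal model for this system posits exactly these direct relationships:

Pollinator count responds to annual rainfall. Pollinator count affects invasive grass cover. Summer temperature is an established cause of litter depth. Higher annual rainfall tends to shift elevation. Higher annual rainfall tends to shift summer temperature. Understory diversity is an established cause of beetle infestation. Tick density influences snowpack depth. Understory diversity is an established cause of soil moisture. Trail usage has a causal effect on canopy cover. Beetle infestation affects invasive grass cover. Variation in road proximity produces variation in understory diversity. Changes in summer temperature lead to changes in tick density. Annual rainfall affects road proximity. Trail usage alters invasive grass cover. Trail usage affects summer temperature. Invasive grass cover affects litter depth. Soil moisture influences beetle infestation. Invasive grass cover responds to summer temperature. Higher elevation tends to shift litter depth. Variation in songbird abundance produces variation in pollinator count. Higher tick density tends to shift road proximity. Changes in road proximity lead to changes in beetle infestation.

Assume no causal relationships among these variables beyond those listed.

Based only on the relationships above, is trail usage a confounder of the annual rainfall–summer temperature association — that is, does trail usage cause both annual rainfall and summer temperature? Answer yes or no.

Trail usage has no stated causal path to annual rainfall. A confounder must cause both variables, so trail usage does not qualify.

no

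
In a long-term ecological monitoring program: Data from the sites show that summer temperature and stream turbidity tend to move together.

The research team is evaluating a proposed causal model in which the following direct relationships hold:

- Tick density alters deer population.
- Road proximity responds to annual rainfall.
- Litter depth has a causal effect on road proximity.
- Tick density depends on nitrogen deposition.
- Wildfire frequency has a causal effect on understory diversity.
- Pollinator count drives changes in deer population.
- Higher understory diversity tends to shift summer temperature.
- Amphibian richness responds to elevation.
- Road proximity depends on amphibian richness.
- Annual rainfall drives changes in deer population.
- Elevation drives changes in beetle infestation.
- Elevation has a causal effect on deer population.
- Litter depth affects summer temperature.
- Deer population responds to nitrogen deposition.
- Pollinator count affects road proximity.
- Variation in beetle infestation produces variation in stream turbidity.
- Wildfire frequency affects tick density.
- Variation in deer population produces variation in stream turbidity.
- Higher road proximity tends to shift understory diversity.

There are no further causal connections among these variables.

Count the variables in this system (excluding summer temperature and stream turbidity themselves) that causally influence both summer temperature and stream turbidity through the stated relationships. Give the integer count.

The common causes are: annual rainfall (to summer temperature via annual rainfall → road proximity → understory diversity → summer temperature; to stream turbidity via annual rainfall → deer population → stream turbidity); elevation (to summer temperature via elevation → amphibian richness → road proximity → understory diversity → summer temperature; to stream turbidity via elevation → deer population → stream turbidity); pollinator count (to summer temperature via pollinator count → road proximity → understory diversity → summer temperature; to stream turbidity via pollinator count → deer population → stream turbidity); wildfire frequency (to summer temperature via wildfire frequency → understory diversity → summer temperature; to stream turbidity via wildfire frequency → tick density → deer population → stream turbidity).
Every other variable lacks a causal path to at least one of summer temperature and stream turbidity.

4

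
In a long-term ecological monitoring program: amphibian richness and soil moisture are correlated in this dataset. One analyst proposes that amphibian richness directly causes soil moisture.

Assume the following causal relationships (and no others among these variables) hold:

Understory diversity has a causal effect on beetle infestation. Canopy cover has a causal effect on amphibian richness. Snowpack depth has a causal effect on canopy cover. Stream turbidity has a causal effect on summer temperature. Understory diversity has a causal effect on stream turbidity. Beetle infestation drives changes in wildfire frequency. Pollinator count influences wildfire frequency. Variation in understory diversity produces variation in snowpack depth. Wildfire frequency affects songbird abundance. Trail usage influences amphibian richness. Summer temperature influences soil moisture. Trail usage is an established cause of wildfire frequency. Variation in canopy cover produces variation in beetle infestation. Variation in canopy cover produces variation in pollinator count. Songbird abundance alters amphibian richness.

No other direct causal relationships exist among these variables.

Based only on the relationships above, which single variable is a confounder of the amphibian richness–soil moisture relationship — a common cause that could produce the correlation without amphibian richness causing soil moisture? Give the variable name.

understory diversity

Understory diversity has a causal path to amphibian richness (understory diversity → snowpack depth → canopy cover → amphibian richness) and a separate causal path to soil moisture (understory diversity → stream turbidity → summer temperature → soil moisture), so it is a common cause of both.
No stated relationship gives amphibian richness a causal route to soil moisture, so the correlation is explained by the shared upstream cause rather than a direct effect.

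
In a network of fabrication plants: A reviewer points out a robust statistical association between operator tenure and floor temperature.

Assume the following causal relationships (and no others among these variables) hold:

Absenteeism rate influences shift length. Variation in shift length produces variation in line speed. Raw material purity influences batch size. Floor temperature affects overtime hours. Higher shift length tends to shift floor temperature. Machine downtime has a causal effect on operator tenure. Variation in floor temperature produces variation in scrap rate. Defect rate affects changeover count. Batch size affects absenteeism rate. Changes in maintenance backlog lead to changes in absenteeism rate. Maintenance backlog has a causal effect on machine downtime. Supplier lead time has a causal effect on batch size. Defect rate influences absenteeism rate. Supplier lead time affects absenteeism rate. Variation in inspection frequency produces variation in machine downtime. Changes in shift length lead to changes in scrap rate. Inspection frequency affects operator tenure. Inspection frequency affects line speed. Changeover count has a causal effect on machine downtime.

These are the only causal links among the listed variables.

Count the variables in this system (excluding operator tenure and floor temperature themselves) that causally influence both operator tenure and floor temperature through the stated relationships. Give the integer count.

The common causes are: defect rate (to operator tenure via defect rate → changeover count → machine downtime → operator tenure; to floor temperature via defect rate → absenteeism rate → shift length → floor temperature); maintenance backlog (to operator tenure via maintenance backlog → machine downtime → operator tenure; to floor temperature via maintenance backlog → absenteeism rate → shift length → floor temperature).
Every other variable lacks a causal path to at least one of operator tenure and floor temperature.

2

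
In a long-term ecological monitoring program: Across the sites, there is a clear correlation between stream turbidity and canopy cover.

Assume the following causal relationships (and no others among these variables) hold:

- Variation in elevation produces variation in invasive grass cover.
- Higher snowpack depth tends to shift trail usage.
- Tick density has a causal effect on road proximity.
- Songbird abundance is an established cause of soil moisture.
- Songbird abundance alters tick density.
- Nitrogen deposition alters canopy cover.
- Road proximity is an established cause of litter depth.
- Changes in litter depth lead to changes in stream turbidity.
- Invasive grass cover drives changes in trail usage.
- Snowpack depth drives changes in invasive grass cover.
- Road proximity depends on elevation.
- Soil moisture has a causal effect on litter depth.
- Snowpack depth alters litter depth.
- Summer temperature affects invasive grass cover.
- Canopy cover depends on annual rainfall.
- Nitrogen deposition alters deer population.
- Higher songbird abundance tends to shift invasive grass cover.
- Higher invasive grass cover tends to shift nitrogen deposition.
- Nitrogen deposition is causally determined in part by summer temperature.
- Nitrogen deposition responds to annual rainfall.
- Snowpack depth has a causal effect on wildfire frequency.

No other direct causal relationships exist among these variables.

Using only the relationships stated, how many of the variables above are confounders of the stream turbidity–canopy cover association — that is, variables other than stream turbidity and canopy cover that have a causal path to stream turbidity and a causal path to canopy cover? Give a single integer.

The common causes are: elevation (to stream turbidity via elevation → road proximity → litter depth → stream turbidity; to canopy cover via elevation → invasive grass cover → nitrogen deposition → canopy cover); snowpack depth (to stream turbidity via snowpack depth → litter depth → stream turbidity; to canopy cover via snowpack depth → invasive grass cover → nitrogen deposition → canopy cover); songbird abundance (to stream turbidity via songbird abundance → soil moisture → litter depth → stream turbidity; to canopy cover via songbird abundance → invasive grass cover → nitrogen deposition → canopy cover).
Every other variable lacks a causal path to at least one of stream turbidity and canopy cover.

3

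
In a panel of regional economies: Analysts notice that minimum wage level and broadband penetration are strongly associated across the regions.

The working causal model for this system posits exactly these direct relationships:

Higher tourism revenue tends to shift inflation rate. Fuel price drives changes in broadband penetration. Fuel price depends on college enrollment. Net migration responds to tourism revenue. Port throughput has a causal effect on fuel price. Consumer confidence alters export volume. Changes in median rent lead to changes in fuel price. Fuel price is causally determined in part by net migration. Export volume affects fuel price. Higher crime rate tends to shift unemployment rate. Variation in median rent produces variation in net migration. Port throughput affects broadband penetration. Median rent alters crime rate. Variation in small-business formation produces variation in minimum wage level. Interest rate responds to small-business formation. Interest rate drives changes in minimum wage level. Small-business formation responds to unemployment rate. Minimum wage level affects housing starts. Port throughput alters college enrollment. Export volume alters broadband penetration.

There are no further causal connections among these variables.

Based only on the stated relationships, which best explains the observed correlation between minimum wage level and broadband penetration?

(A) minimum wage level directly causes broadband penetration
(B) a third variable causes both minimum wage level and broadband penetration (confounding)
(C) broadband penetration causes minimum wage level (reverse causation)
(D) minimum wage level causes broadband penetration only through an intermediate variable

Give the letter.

Median rent causes minimum wage level (median rent → crime rate → unemployment rate → small-business formation → minimum wage level) and broadband penetration (median rent → fuel price → broadband penetration) — a common cause creating the correlation.
There is no stated path from minimum wage level to broadband penetration or from broadband penetration to minimum wage level, so neither direct nor reverse causation applies.

B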